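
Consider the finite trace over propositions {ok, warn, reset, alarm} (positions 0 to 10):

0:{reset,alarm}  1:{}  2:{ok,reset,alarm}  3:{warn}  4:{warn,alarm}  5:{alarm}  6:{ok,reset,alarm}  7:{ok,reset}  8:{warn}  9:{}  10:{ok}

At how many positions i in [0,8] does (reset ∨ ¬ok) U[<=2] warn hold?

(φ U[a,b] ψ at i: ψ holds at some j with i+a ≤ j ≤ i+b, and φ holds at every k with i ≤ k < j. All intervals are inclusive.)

Evaluate at each i in [0,8]:
  i=0: ✗ (no rhs in [0,2])
  i=1: ✓ (rhs at j=3; lhs holds on [1,2])
  i=2: ✓ (rhs at j=3; lhs holds on [2,2])
  i=3: ✓ (rhs at j=3)
  i=4: ✓ (rhs at j=4)
  i=5: ✗ (no rhs in [5,7])
  i=6: ✓ (rhs at j=8; lhs holds on [6,7])
  i=7: ✓ (rhs at j=8; lhs holds on [7,7])
  i=8: ✓ (rhs at j=8)
Positions where it holds: {1, 2, 3, 4, 6, 7, 8} → 7.

7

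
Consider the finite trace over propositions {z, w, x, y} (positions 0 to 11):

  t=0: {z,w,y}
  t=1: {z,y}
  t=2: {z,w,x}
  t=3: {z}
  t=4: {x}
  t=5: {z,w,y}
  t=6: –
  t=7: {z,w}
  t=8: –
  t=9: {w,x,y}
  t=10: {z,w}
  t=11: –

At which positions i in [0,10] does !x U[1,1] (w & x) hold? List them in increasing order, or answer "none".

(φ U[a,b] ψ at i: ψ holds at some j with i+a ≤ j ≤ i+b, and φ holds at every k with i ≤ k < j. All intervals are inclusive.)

Evaluate at each i in [0,10]:
  i=0: ✗ (no rhs in [1,1])
  i=1: ✓ (rhs at j=2; lhs holds on [1,1])
  i=2: ✗ (no rhs in [3,3])
  i=3: ✗ (no rhs in [4,4])
  i=4: ✗ (no rhs in [5,5])
  i=5: ✗ (no rhs in [6,6])
  i=6: ✗ (no rhs in [7,7])
  i=7: ✗ (no rhs in [8,8])
  i=8: ✓ (rhs at j=9; lhs holds on [8,8])
  i=9: ✗ (no rhs in [10,10])
  i=10: ✗ (no rhs in [11,11])

1, 8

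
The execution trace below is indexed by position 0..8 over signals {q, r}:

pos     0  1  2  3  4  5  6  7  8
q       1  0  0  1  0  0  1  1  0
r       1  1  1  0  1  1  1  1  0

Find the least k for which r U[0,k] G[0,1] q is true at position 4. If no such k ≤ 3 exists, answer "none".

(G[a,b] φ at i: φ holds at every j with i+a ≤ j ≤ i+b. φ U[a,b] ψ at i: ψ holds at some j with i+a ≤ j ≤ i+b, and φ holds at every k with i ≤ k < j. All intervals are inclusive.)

2

Need earliest j ≥ 4 with G[0,1] q, and r at every k in [4,j-1].
  j=4: rhs fails.
  j=5: rhs fails.
  j=6: rhs holds; lhs holds on [4,5]. k = 2.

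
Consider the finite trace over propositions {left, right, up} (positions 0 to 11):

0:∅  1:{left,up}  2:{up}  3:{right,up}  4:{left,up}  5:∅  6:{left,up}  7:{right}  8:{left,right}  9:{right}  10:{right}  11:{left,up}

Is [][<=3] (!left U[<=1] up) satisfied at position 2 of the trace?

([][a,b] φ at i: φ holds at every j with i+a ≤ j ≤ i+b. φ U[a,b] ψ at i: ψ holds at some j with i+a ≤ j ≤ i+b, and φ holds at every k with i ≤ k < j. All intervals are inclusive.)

Check (!left U[<=1] up) at every j in [2,5]:
  j=2: holds
  j=3: holds
  j=4: holds
  j=5: holds
All positions satisfy it → formula holds.

Yes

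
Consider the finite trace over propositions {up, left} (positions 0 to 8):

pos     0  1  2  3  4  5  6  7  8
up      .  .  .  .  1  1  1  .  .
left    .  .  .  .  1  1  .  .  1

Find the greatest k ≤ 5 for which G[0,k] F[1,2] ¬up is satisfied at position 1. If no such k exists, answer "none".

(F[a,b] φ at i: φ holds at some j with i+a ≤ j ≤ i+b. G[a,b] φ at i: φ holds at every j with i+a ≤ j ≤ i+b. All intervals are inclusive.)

F[1,2] ¬up must hold from j=1 onward; find where it first fails.
  j=1: holds
  j=2: holds
  j=3: fails
Holds on [1,2], so largest k = 1.

1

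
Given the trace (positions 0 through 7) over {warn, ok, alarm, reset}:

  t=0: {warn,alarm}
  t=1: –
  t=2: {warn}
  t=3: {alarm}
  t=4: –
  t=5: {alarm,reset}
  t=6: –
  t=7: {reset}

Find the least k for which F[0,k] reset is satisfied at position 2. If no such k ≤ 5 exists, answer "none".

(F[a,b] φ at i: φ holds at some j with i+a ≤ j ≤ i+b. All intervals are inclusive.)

Scan j = 2,3,… for reset:
  j=2: fails
  j=3: fails
  j=4: fails
  j=5: holds
First hit at j=5, so smallest k = 5-2 = 3.

3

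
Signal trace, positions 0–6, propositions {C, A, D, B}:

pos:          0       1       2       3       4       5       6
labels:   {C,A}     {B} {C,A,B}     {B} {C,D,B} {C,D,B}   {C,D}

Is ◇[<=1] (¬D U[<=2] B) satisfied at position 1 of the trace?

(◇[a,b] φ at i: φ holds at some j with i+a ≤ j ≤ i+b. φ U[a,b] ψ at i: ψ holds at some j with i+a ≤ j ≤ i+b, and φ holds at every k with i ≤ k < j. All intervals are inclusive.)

True

Check (¬D U[<=2] B) at each j in [1,2]:
  j=1: holds
  j=2: holds
Found at j=1 → formula holds.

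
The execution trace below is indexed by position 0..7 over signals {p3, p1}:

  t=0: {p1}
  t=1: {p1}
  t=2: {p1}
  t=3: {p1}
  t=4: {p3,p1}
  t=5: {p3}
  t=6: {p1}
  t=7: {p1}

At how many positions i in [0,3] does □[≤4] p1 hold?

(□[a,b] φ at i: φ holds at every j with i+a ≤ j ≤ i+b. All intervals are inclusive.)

1

Evaluate at each i in [0,3]:
  i=0: ✓ (all of [0,4])
  i=1: ✗ (fails at j=5)
  i=2: ✗ (fails at j=5)
  i=3: ✗ (fails at j=5)
Positions where it holds: {0} → 1.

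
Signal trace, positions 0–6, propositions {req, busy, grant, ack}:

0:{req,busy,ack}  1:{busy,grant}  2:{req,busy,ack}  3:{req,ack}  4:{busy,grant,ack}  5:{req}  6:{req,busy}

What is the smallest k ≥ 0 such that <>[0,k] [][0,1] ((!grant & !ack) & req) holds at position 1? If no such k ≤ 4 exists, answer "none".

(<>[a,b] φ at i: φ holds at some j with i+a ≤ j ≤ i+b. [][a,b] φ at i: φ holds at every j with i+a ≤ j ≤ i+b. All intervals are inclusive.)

Scan j = 1,2,… for [][0,1] ((!grant & !ack) & req):
  j=1: fails
  j=2: fails
  j=3: fails
  j=4: fails
  j=5: holds
First hit at j=5, so smallest k = 5-1 = 4.

4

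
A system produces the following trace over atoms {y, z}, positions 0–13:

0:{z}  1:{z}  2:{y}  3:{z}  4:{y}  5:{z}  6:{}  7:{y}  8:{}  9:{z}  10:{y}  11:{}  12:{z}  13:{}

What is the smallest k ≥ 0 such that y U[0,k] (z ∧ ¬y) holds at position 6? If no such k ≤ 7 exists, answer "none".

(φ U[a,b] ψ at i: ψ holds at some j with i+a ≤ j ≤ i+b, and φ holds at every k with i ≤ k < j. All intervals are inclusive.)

none

Need earliest j ≥ 6 with (z ∧ ¬y), and y at every k in [6,j-1].
  j=6: rhs fails.
  j=7: rhs fails.
  j=8: rhs fails.
  j=9: rhs holds but lhs fails at k=6.
  j=10: rhs fails.
  j=11: rhs fails.
  j=12: rhs holds but lhs fails at k=6.
  j=13: rhs fails.
No witness within the range → none.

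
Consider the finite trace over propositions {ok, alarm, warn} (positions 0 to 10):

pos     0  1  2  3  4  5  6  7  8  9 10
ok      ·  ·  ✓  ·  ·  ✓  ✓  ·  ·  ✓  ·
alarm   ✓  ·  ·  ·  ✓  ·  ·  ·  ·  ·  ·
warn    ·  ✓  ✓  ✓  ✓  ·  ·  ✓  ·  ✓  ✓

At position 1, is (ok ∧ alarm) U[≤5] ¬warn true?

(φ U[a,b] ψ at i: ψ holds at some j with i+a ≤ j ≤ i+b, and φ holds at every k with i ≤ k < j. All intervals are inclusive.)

False

Need some j in [1,6] with ¬warn, and (ok ∧ alarm) at every k in [1,j-1].
  j=1: ¬warn false.
  j=2: ¬warn false.
  j=3: ¬warn false.
  j=4: ¬warn false.
  j=5: ¬warn holds, but (ok ∧ alarm) fails at k=1 → not this j.
  j=6: ¬warn holds, but (ok ∧ alarm) fails at k=1 → not this j.
No j in the window works → until fails.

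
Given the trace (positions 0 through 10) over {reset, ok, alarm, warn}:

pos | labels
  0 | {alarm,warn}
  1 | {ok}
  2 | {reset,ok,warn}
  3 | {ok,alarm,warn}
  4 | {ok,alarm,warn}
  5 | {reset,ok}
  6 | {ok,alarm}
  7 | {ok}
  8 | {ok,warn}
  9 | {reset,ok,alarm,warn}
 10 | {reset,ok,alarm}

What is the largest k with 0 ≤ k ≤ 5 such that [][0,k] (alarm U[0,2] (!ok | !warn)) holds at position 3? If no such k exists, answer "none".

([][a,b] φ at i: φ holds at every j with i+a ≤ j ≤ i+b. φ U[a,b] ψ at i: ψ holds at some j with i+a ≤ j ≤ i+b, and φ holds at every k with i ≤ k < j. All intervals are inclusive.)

4

(alarm U[0,2] (!ok | !warn)) must hold from j=3 onward; find where it first fails.
  j=3: holds
  j=4: holds
  j=5: holds
  j=6: holds
  j=7: holds
  j=8: fails
Holds on [3,7], so largest k = 4.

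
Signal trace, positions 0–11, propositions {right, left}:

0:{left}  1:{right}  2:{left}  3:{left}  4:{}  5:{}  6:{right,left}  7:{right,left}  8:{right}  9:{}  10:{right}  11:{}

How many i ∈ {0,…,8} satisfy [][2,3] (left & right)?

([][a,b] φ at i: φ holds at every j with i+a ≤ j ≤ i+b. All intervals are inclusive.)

1

Evaluate at each i in [0,8]:
  i=0: ✗ (fails at j=2)
  i=1: ✗ (fails at j=3)
  i=2: ✗ (fails at j=4)
  i=3: ✗ (fails at j=5)
  i=4: ✓ (all of [6,7])
  i=5: ✗ (fails at j=8)
  i=6: ✗ (fails at j=8)
  i=7: ✗ (fails at j=9)
  i=8: ✗ (fails at j=10)
Positions where it holds: {4} → 1.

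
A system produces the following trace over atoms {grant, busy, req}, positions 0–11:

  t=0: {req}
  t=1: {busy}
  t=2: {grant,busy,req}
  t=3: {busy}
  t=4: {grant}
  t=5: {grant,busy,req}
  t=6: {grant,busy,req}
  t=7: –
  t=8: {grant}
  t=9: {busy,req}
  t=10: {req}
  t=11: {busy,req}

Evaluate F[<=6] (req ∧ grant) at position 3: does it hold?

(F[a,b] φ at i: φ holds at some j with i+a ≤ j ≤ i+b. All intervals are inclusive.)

Check (req ∧ grant) at each j in [3,9]:
  j=3: false
  j=4: false
  j=5: true
  j=6: true
  j=7: false
  j=8: false
  j=9: false
Found at j=5 → formula holds.

True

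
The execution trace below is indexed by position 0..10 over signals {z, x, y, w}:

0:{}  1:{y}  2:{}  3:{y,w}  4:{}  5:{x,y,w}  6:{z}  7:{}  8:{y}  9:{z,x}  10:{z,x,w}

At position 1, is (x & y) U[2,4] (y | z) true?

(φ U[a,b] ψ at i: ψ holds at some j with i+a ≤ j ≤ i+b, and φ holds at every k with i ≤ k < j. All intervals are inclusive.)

Does not hold

Need some j in [3,5] with (y | z), and (x & y) at every k in [1,j-1].
  j=3: (y | z) holds, but (x & y) fails at k=1 → not this j.
  j=4: (y | z) false.
  j=5: (y | z) holds, but (x & y) fails at k=1 → not this j.
No j in the window works → until fails.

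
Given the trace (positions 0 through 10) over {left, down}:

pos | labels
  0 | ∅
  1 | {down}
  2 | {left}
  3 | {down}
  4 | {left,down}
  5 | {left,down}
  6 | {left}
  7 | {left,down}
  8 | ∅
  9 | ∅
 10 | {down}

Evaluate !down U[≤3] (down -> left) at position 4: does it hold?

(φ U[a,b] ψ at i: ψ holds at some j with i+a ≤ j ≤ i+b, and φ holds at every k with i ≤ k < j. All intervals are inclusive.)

Need some j in [4,7] with (down -> left), and !down at every k in [4,j-1].
  j=4: (down -> left) holds; no prefix to check → satisfied.

Yes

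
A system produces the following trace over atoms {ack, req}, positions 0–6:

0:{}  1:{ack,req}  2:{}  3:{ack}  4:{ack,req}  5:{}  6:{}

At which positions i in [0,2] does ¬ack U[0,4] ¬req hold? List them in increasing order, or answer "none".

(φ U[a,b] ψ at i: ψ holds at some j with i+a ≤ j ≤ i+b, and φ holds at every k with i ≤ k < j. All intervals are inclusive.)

Evaluate at each i in [0,2]:
  i=0: ✓ (rhs at j=0)
  i=1: ✗ (lhs fails at k=1 before rhs at j=2)
  i=2: ✓ (rhs at j=2)

0, 2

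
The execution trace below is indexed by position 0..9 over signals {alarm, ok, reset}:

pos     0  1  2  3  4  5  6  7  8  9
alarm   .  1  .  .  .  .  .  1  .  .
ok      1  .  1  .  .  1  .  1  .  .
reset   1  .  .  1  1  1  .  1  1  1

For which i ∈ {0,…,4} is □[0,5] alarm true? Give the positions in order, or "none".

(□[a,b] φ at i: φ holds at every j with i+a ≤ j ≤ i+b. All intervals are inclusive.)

none

Evaluate at each i in [0,4]:
  i=0: ✗ (fails at j=0)
  i=1: ✗ (fails at j=2)
  i=2: ✗ (fails at j=2)
  i=3: ✗ (fails at j=3)
  i=4: ✗ (fails at j=4)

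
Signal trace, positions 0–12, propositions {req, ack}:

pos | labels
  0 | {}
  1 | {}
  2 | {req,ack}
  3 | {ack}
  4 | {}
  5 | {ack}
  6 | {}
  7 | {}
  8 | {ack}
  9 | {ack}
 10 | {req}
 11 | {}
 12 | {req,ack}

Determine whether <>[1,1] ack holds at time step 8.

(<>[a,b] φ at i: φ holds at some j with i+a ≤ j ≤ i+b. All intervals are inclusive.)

Check ack at each j in [9,9]:
  j=9: true
Found at j=9 → formula holds.

Yes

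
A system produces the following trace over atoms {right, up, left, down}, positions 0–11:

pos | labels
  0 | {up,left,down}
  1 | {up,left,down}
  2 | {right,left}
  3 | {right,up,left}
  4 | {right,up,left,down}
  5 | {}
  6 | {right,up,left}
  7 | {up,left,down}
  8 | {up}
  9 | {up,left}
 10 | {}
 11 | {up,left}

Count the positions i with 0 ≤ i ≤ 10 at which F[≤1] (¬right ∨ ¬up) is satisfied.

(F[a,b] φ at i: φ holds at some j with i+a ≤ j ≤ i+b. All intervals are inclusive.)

Evaluate at each i in [0,10]:
  i=0: ✓ (witness j=0)
  i=1: ✓ (witness j=1)
  i=2: ✓ (witness j=2)
  i=3: ✗ (none in [3,4])
  i=4: ✓ (witness j=5)
  i=5: ✓ (witness j=5)
  i=6: ✓ (witness j=7)
  i=7: ✓ (witness j=7)
  i=8: ✓ (witness j=8)
  i=9: ✓ (witness j=9)
  i=10: ✓ (witness j=10)
Positions where it holds: {0, 1, 2, 4, 5, 6, 7, 8, 9, 10} → 10.

10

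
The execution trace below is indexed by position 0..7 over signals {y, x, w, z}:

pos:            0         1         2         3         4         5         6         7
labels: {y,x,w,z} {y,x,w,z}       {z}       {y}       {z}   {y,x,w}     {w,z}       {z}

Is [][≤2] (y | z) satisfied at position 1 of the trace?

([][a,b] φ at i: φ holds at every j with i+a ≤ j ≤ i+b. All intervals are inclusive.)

Yes

Check (y | z) at every j in [1,3]:
  j=1: true
  j=2: true
  j=3: true
All positions satisfy it → formula holds.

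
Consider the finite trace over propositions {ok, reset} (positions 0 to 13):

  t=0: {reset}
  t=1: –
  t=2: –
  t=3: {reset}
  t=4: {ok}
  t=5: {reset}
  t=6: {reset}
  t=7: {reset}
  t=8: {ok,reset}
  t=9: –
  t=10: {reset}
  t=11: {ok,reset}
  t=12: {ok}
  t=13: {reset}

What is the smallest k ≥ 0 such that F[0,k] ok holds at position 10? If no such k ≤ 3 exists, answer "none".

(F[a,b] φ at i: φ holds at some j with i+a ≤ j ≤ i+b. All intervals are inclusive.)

1

Scan j = 10,11,… for ok:
  j=10: fails
  j=11: holds
First hit at j=11, so smallest k = 11-10 = 1.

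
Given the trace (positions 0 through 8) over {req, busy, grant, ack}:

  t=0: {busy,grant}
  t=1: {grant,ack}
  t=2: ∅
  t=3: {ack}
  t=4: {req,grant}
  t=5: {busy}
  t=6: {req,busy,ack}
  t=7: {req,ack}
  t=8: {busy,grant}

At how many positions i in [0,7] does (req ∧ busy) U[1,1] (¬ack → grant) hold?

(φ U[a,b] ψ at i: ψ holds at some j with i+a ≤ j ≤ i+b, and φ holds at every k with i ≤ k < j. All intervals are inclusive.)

Evaluate at each i in [0,7]:
  i=0: ✗ (lhs fails at k=0 before rhs at j=1)
  i=1: ✗ (no rhs in [2,2])
  i=2: ✗ (lhs fails at k=2 before rhs at j=3)
  i=3: ✗ (lhs fails at k=3 before rhs at j=4)
  i=4: ✗ (no rhs in [5,5])
  i=5: ✗ (lhs fails at k=5 before rhs at j=6)
  i=6: ✓ (rhs at j=7; lhs holds on [6,6])
  i=7: ✗ (lhs fails at k=7 before rhs at j=8)
Positions where it holds: {6} → 1.

1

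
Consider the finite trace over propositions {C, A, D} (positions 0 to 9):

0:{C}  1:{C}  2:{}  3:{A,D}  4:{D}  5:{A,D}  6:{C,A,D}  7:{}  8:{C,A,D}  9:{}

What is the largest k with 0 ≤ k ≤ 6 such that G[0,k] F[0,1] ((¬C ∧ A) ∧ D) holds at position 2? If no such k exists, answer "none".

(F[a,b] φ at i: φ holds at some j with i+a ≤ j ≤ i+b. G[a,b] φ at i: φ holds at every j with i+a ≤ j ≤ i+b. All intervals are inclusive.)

F[0,1] ((¬C ∧ A) ∧ D) must hold from j=2 onward; find where it first fails.
  j=2: holds
  j=3: holds
  j=4: holds
  j=5: holds
  j=6: fails
Holds on [2,5], so largest k = 3.

3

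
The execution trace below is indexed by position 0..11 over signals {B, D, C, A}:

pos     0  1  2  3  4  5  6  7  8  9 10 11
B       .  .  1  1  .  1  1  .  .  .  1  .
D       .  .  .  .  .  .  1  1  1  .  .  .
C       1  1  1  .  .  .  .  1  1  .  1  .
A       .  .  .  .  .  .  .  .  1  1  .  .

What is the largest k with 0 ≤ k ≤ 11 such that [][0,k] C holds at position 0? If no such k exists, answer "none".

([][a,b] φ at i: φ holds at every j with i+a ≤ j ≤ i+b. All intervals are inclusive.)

C must hold from j=0 onward; find where it first fails.
  j=0: holds
  j=1: holds
  j=2: holds
  j=3: fails
Holds on [0,2], so largest k = 2.

2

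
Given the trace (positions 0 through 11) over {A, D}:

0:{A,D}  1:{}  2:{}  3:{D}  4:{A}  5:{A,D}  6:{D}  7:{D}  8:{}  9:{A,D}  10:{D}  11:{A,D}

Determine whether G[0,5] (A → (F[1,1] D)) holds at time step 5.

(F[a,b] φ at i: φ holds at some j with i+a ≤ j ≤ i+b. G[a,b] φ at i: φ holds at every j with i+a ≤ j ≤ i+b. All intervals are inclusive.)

Check (A → (F[1,1] D)) at every j in [5,10]:
  j=5: antecedent true; consequent holds (witness at 6) → ✓
  j=6: antecedent false → ✓
  j=7: antecedent false → ✓
  j=8: antecedent false → ✓
  j=9: antecedent true; consequent holds (witness at 10) → ✓
  j=10: antecedent false → ✓
All positions satisfy it → formula holds.

Holds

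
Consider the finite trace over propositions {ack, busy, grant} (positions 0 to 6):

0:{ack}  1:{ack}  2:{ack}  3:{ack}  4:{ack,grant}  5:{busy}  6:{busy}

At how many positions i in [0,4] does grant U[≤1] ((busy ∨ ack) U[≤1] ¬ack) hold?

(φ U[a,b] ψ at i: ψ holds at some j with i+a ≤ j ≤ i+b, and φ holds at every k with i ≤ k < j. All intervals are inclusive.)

Evaluate at each i in [0,4]:
  i=0: ✗ (no rhs in [0,1])
  i=1: ✗ (no rhs in [1,2])
  i=2: ✗ (no rhs in [2,3])
  i=3: ✗ (lhs fails at k=3 before rhs at j=4)
  i=4: ✓ (rhs at j=4)
Positions where it holds: {4} → 1.

1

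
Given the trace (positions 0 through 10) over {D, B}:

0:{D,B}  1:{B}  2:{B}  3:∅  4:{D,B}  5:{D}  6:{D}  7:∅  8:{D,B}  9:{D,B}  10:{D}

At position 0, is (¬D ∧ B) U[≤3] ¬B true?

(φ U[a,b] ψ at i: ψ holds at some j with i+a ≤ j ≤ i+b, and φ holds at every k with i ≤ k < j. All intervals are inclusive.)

No

Need some j in [0,3] with ¬B, and (¬D ∧ B) at every k in [0,j-1].
  j=0: ¬B false.
  j=1: ¬B false.
  j=2: ¬B false.
  j=3: ¬B holds, but (¬D ∧ B) fails at k=0 → not this j.
No j in the window works → until fails.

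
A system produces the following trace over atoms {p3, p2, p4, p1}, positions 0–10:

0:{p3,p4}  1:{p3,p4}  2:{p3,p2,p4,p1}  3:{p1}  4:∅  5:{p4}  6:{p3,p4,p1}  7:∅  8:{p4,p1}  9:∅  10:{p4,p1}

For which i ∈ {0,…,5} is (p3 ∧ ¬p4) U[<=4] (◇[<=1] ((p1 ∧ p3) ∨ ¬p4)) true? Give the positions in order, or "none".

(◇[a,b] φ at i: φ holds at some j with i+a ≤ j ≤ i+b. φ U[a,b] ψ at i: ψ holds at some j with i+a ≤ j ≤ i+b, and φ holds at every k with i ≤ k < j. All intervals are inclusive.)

1, 2, 3, 4, 5

Evaluate at each i in [0,5]:
  i=0: ✗ (lhs fails at k=0 before rhs at j=1)
  i=1: ✓ (rhs at j=1)
  i=2: ✓ (rhs at j=2)
  i=3: ✓ (rhs at j=3)
  i=4: ✓ (rhs at j=4)
  i=5: ✓ (rhs at j=5)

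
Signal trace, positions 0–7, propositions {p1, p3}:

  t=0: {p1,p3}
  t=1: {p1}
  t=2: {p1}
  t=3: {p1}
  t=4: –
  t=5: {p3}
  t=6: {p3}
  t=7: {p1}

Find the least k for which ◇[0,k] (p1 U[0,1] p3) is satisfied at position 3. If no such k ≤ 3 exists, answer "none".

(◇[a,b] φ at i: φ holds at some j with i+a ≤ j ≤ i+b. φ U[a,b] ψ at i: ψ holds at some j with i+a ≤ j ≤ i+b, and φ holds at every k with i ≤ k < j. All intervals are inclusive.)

Scan j = 3,4,… for (p1 U[0,1] p3):
  j=3: fails
  j=4: fails
  j=5: holds
First hit at j=5, so smallest k = 5-3 = 2.

2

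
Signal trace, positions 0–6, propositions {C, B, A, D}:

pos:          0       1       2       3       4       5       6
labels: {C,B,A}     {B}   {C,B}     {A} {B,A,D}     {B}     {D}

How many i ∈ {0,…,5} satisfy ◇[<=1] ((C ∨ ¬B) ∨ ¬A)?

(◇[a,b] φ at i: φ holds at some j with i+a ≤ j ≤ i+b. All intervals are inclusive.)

6

Evaluate at each i in [0,5]:
  i=0: ✓ (witness j=0)
  i=1: ✓ (witness j=1)
  i=2: ✓ (witness j=2)
  i=3: ✓ (witness j=3)
  i=4: ✓ (witness j=5)
  i=5: ✓ (witness j=5)
Positions where it holds: {0, 1, 2, 3, 4, 5} → 6.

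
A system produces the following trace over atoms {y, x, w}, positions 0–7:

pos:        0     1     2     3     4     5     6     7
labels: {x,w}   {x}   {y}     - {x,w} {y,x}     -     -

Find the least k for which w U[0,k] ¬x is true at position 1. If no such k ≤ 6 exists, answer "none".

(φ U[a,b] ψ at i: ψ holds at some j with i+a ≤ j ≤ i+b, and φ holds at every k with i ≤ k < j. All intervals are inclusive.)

none

Need earliest j ≥ 1 with ¬x, and w at every k in [1,j-1].
  j=1: rhs fails.
  j=2: rhs holds but lhs fails at k=1.
  j=3: rhs holds but lhs fails at k=1.
  j=4: rhs fails.
  j=5: rhs fails.
  j=6: rhs holds but lhs fails at k=1.
  j=7: rhs holds but lhs fails at k=1.
No witness within the range → none.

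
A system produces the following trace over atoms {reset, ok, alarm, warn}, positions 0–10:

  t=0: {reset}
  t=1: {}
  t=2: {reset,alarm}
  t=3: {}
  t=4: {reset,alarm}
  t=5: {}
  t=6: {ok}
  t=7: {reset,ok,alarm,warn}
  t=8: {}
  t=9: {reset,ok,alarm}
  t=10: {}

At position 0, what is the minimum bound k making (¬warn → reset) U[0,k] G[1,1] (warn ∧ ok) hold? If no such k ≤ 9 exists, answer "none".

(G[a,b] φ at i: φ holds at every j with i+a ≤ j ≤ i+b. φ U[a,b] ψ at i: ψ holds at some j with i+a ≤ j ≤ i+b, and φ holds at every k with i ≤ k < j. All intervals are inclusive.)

Need earliest j ≥ 0 with G[1,1] (warn ∧ ok), and (¬warn → reset) at every k in [0,j-1].
  j=0: rhs fails.
  j=1: rhs fails.
  j=2: rhs fails.
  j=3: rhs fails.
  j=4: rhs fails.
  j=5: rhs fails.
  j=6: rhs holds but lhs fails at k=1.
  j=7: rhs fails.
  j=8: rhs fails.
  j=9: rhs fails.
No witness within the range → none.

none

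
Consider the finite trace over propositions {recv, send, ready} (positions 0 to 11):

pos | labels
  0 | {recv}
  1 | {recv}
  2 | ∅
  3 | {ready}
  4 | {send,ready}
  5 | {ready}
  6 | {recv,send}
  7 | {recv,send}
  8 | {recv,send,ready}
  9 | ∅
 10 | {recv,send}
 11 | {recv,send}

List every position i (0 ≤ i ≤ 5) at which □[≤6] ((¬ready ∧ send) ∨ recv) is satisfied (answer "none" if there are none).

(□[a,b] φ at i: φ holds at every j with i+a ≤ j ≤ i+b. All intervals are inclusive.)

none

Evaluate at each i in [0,5]:
  i=0: ✗ (fails at j=2)
  i=1: ✗ (fails at j=2)
  i=2: ✗ (fails at j=2)
  i=3: ✗ (fails at j=3)
  i=4: ✗ (fails at j=4)
  i=5: ✗ (fails at j=5)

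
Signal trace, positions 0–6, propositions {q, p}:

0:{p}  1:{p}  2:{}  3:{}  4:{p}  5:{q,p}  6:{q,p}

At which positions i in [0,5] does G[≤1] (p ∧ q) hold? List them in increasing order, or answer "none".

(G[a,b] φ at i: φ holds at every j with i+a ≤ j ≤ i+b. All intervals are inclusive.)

Evaluate at each i in [0,5]:
  i=0: ✗ (fails at j=0)
  i=1: ✗ (fails at j=1)
  i=2: ✗ (fails at j=2)
  i=3: ✗ (fails at j=3)
  i=4: ✗ (fails at j=4)
  i=5: ✓ (all of [5,6])

5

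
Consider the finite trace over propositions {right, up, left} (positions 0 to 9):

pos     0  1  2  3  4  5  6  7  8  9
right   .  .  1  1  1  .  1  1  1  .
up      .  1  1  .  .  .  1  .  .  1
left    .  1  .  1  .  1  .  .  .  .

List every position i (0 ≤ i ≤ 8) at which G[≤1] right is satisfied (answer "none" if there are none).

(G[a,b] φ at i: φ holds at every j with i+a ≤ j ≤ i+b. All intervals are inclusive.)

2, 3, 6, 7

Evaluate at each i in [0,8]:
  i=0: ✗ (fails at j=0)
  i=1: ✗ (fails at j=1)
  i=2: ✓ (all of [2,3])
  i=3: ✓ (all of [3,4])
  i=4: ✗ (fails at j=5)
  i=5: ✗ (fails at j=5)
  i=6: ✓ (all of [6,7])
  i=7: ✓ (all of [7,8])
  i=8: ✗ (fails at j=9)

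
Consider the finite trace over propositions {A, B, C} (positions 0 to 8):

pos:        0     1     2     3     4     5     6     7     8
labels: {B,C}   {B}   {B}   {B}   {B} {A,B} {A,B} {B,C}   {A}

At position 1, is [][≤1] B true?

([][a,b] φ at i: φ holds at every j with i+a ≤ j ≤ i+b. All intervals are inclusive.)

True

Check B at every j in [1,2]:
  j=1: true
  j=2: true
All positions satisfy it → formula holds.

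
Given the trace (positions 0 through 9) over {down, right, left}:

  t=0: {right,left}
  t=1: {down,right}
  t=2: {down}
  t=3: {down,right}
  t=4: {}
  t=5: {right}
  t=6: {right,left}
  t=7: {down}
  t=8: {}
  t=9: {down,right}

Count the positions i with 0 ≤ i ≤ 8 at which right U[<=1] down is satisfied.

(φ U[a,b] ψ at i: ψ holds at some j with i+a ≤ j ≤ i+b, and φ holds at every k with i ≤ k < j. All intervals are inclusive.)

Evaluate at each i in [0,8]:
  i=0: ✓ (rhs at j=1; lhs holds on [0,0])
  i=1: ✓ (rhs at j=1)
  i=2: ✓ (rhs at j=2)
  i=3: ✓ (rhs at j=3)
  i=4: ✗ (no rhs in [4,5])
  i=5: ✗ (no rhs in [5,6])
  i=6: ✓ (rhs at j=7; lhs holds on [6,6])
  i=7: ✓ (rhs at j=7)
  i=8: ✗ (lhs fails at k=8 before rhs at j=9)
Positions where it holds: {0, 1, 2, 3, 6, 7} → 6.

6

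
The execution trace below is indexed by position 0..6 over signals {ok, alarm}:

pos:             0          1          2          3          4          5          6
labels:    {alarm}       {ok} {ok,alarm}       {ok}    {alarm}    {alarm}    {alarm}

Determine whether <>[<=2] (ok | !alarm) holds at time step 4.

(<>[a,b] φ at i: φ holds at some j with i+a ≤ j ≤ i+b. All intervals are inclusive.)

Check (ok | !alarm) at each j in [4,6]:
  j=4: false
  j=5: false
  j=6: false
No position in the window satisfies it → formula fails.

No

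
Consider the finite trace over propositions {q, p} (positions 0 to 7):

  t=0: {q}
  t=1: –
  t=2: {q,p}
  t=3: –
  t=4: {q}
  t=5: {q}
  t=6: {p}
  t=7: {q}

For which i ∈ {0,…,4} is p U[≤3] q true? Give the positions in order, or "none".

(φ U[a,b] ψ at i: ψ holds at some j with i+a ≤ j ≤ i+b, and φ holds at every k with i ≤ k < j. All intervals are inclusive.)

Evaluate at each i in [0,4]:
  i=0: ✓ (rhs at j=0)
  i=1: ✗ (lhs fails at k=1 before rhs at j=2)
  i=2: ✓ (rhs at j=2)
  i=3: ✗ (lhs fails at k=3 before rhs at j=4)
  i=4: ✓ (rhs at j=4)

0, 2, 4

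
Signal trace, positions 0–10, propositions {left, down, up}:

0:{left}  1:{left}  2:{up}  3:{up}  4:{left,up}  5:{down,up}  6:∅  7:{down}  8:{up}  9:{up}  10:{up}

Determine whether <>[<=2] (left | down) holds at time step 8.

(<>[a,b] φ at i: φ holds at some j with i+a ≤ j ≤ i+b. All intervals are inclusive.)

Check (left | down) at each j in [8,10]:
  j=8: false
  j=9: false
  j=10: false
No position in the window satisfies it → formula fails.

No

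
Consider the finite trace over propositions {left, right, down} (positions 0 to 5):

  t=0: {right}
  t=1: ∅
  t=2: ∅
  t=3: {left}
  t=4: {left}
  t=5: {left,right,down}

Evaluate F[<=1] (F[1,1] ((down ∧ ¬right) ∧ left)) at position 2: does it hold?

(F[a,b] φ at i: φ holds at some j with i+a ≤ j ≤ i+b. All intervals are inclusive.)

Check F[1,1] ((down ∧ ¬right) ∧ left) at each j in [2,3]:
  j=2: fails (none in [3,3])
  j=3: fails (none in [4,4])
No position in the window satisfies it → formula fails.

No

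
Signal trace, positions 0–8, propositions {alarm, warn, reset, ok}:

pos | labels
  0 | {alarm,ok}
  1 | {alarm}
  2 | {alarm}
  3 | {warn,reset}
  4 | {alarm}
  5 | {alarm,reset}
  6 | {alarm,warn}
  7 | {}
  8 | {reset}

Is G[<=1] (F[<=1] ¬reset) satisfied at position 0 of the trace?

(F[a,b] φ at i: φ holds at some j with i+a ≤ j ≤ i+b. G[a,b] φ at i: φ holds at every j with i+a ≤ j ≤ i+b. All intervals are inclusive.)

True

Check F[<=1] ¬reset at every j in [0,1]:
  j=0: holds (witness at 0)
  j=1: holds (witness at 1)
All positions satisfy it → formula holds.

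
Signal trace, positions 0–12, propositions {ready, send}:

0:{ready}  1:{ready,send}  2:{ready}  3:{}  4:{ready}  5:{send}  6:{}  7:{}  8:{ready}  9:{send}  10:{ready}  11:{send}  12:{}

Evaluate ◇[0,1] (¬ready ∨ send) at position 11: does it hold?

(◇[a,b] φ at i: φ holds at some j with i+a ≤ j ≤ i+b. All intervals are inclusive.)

Check (¬ready ∨ send) at each j in [11,12]:
  j=11: true
  j=12: true
Found at j=11 → formula holds.

Holds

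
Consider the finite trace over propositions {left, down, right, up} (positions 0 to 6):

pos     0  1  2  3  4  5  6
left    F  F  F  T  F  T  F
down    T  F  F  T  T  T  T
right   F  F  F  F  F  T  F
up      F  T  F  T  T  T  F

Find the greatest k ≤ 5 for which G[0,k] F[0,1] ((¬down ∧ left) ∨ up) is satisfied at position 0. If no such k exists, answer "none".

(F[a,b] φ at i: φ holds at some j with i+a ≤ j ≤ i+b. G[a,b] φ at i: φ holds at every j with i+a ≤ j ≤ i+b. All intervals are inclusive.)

F[0,1] ((¬down ∧ left) ∨ up) must hold from j=0 onward; find where it first fails.
  j=0: holds
  j=1: holds
  j=2: holds
  j=3: holds
  j=4: holds
  j=5: holds
Holds through j=5; largest k = 5.

5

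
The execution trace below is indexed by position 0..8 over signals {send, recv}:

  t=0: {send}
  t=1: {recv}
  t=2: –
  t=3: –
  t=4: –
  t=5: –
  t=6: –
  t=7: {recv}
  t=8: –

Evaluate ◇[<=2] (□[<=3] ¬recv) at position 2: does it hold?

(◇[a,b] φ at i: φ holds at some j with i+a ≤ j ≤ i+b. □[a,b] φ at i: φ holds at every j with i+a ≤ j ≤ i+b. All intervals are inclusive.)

Check □[<=3] ¬recv at each j in [2,4]:
  j=2: holds on [2,5]
  j=3: holds on [3,6]
  j=4: fails at 7
Found at j=2 → formula holds.

Yes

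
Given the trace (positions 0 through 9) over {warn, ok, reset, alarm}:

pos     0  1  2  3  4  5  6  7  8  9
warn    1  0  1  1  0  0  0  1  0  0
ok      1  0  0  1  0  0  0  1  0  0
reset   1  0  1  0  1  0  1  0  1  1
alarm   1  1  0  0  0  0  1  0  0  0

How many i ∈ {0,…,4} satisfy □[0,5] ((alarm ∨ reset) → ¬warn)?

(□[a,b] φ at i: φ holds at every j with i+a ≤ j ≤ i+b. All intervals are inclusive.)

Evaluate at each i in [0,4]:
  i=0: ✗ (fails at j=0)
  i=1: ✗ (fails at j=2)
  i=2: ✗ (fails at j=2)
  i=3: ✓ (all of [3,8])
  i=4: ✓ (all of [4,9])
Positions where it holds: {3, 4} → 2.

2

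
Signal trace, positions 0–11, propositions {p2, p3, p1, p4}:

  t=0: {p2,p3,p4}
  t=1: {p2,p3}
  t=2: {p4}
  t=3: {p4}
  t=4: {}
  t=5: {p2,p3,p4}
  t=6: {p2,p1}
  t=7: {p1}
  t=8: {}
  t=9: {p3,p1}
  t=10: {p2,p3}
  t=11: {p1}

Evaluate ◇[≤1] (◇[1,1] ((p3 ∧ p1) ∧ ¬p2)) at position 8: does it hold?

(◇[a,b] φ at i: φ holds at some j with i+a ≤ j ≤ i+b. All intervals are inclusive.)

True

Check ◇[1,1] ((p3 ∧ p1) ∧ ¬p2) at each j in [8,9]:
  j=8: holds (witness at 9)
  j=9: fails (none in [10,10])
Found at j=8 → formula holds.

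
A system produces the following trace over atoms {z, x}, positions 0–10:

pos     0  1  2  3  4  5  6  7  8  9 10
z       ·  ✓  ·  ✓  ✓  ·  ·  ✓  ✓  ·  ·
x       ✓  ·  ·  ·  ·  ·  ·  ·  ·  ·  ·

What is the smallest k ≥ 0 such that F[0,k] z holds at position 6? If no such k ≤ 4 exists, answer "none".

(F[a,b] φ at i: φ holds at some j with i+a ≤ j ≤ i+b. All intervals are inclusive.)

Scan j = 6,7,… for z:
  j=6: fails
  j=7: holds
First hit at j=7, so smallest k = 7-6 = 1.

1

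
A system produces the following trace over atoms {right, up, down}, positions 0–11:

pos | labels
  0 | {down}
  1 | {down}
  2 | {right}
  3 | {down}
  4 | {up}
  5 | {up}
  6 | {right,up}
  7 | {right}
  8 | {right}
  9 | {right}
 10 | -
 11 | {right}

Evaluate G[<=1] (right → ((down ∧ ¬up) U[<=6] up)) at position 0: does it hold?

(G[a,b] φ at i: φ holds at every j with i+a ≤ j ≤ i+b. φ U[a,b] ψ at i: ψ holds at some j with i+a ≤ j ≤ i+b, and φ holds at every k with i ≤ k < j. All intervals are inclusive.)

Check (right → ((down ∧ ¬up) U[<=6] up)) at every j in [0,1]:
  j=0: antecedent false → ✓
  j=1: antecedent false → ✓
All positions satisfy it → formula holds.

Yes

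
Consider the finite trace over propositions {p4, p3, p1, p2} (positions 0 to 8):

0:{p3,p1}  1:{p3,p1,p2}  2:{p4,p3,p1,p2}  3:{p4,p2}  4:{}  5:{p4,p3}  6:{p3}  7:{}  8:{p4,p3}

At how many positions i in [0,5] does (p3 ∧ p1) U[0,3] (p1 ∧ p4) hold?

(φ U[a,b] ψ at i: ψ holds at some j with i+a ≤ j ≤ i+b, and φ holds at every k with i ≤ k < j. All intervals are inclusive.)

3

Evaluate at each i in [0,5]:
  i=0: ✓ (rhs at j=2; lhs holds on [0,1])
  i=1: ✓ (rhs at j=2; lhs holds on [1,1])
  i=2: ✓ (rhs at j=2)
  i=3: ✗ (no rhs in [3,6])
  i=4: ✗ (no rhs in [4,7])
  i=5: ✗ (no rhs in [5,8])
Positions where it holds: {0, 1, 2} → 3.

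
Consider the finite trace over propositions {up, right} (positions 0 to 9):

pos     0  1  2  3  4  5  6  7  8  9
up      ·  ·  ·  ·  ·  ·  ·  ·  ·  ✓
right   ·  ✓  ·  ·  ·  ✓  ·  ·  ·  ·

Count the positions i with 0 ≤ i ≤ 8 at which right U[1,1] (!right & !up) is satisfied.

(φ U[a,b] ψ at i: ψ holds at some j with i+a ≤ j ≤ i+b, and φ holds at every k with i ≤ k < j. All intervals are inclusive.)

2

Evaluate at each i in [0,8]:
  i=0: ✗ (no rhs in [1,1])
  i=1: ✓ (rhs at j=2; lhs holds on [1,1])
  i=2: ✗ (lhs fails at k=2 before rhs at j=3)
  i=3: ✗ (lhs fails at k=3 before rhs at j=4)
  i=4: ✗ (no rhs in [5,5])
  i=5: ✓ (rhs at j=6; lhs holds on [5,5])
  i=6: ✗ (lhs fails at k=6 before rhs at j=7)
  i=7: ✗ (lhs fails at k=7 before rhs at j=8)
  i=8: ✗ (no rhs in [9,9])
Positions where it holds: {1, 5} → 2.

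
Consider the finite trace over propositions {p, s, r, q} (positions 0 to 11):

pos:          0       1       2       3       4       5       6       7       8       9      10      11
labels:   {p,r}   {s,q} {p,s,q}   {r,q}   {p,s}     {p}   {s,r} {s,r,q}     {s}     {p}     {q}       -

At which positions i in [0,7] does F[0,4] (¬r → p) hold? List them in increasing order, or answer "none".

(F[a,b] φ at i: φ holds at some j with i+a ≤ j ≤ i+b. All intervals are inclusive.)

Evaluate at each i in [0,7]:
  i=0: ✓ (witness j=0)
  i=1: ✓ (witness j=2)
  i=2: ✓ (witness j=2)
  i=3: ✓ (witness j=3)
  i=4: ✓ (witness j=4)
  i=5: ✓ (witness j=5)
  i=6: ✓ (witness j=6)
  i=7: ✓ (witness j=7)

0, 1, 2, 3, 4, 5, 6, 7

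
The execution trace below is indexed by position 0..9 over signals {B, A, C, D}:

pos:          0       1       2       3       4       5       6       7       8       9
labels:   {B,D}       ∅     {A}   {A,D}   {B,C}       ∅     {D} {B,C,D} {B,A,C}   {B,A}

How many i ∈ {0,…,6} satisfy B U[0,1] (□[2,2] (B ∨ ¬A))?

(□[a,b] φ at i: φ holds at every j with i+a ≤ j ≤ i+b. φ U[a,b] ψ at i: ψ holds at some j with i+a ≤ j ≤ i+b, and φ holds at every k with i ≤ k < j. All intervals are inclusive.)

5

Evaluate at each i in [0,6]:
  i=0: ✗ (no rhs in [0,1])
  i=1: ✗ (lhs fails at k=1 before rhs at j=2)
  i=2: ✓ (rhs at j=2)
  i=3: ✓ (rhs at j=3)
  i=4: ✓ (rhs at j=4)
  i=5: ✓ (rhs at j=5)
  i=6: ✓ (rhs at j=6)
Positions where it holds: {2, 3, 4, 5, 6} → 5.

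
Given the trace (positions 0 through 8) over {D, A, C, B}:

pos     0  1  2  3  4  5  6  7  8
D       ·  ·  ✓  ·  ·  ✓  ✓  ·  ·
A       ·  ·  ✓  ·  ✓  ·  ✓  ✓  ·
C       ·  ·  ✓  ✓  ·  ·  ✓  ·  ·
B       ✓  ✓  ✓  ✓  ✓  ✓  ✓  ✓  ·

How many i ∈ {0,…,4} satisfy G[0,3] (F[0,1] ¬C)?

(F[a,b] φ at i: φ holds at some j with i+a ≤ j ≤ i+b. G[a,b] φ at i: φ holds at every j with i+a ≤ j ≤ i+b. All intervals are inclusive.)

2

Evaluate at each i in [0,4]:
  i=0: ✗ (fails at j=2)
  i=1: ✗ (fails at j=2)
  i=2: ✗ (fails at j=2)
  i=3: ✓ (all of [3,6])
  i=4: ✓ (all of [4,7])
Positions where it holds: {3, 4} → 2.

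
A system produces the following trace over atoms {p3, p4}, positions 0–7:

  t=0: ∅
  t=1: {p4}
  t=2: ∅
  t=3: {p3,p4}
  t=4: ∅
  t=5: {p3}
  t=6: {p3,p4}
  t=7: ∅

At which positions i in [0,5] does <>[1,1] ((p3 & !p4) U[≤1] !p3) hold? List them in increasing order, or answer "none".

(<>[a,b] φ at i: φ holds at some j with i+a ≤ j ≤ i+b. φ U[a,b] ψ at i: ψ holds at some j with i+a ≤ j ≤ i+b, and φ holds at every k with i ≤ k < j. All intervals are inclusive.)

Evaluate at each i in [0,5]:
  i=0: ✓ (witness j=1)
  i=1: ✓ (witness j=2)
  i=2: ✗ (none in [3,3])
  i=3: ✓ (witness j=4)
  i=4: ✗ (none in [5,5])
  i=5: ✗ (none in [6,6])

0, 1, 3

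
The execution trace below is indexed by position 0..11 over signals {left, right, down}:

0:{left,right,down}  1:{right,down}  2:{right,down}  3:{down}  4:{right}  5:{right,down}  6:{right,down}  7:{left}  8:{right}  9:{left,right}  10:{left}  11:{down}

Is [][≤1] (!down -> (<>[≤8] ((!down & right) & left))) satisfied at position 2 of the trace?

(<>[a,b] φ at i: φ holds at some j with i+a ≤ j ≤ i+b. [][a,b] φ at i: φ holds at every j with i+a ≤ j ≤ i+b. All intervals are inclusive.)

Check (!down -> (<>[≤8] ((!down & right) & left))) at every j in [2,3]:
  j=2: antecedent false → ✓
  j=3: antecedent false → ✓
All positions satisfy it → formula holds.

True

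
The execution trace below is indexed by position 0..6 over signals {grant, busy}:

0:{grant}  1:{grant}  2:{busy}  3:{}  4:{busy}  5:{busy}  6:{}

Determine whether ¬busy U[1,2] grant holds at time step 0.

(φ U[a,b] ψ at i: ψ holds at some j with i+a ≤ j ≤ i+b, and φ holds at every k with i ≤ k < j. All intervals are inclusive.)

Need some j in [1,2] with grant, and ¬busy at every k in [0,j-1].
  j=1: grant holds; ¬busy holds at every k in [0,0] → satisfied.

Yes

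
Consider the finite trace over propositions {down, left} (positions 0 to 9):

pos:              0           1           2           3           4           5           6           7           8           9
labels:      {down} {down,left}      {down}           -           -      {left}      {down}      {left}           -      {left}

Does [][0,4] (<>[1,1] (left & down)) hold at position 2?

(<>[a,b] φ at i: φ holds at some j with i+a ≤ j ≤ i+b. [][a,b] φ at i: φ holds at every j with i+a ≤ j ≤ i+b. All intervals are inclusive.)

Check <>[1,1] (left & down) at every j in [2,6]:
  j=2: fails (none in [3,3])
  j=3: fails (none in [4,4])
  j=4: fails (none in [5,5])
  j=5: fails (none in [6,6])
  j=6: fails (none in [7,7])
Fails at j=2 → formula fails.

Does not hold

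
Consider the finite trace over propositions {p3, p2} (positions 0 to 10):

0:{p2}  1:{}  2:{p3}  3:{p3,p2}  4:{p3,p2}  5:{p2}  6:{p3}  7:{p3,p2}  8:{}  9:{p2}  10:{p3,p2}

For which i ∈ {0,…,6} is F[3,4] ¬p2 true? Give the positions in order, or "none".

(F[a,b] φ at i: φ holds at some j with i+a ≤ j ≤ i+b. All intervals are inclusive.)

Evaluate at each i in [0,6]:
  i=0: ✗ (none in [3,4])
  i=1: ✗ (none in [4,5])
  i=2: ✓ (witness j=6)
  i=3: ✓ (witness j=6)
  i=4: ✓ (witness j=8)
  i=5: ✓ (witness j=8)
  i=6: ✗ (none in [9,10])

2, 3, 4, 5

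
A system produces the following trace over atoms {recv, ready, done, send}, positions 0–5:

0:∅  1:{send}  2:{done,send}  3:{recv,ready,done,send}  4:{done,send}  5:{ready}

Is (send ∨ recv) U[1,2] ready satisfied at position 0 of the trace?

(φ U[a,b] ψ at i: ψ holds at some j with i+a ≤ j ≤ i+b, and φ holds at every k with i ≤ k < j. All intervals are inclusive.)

False

Need some j in [1,2] with ready, and (send ∨ recv) at every k in [0,j-1].
  j=1: ready false.
  j=2: ready false.
No j in the window works → until fails.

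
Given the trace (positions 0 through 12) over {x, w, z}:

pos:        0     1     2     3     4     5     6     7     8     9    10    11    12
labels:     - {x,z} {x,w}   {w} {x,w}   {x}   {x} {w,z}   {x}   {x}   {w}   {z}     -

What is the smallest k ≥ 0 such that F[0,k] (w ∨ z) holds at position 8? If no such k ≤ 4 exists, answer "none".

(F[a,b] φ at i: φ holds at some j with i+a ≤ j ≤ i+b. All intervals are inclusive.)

2

Scan j = 8,9,… for (w ∨ z):
  j=8: fails
  j=9: fails
  j=10: holds
First hit at j=10, so smallest k = 10-8 = 2.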